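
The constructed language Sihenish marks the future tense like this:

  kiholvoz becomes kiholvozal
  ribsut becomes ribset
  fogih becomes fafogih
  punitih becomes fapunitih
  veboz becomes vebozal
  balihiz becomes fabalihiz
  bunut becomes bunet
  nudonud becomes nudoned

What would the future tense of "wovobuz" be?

balihiz and kiholvoz both end in -z yet inflect differently (fabalihiz, kiholvozal), so the final letter is not what conditions the rule; the last vowel is.
"wovobuz" has last vowel 'u'. The stems whose last vowel is 'u' (nudonud → nudoned, bunut → bunet, ribsut → ribset) change the last vowel to 'e'.
The other patterns: stems whose last vowel is 'i' add the prefix fa-; stems whose last vowel is 'o' add -al.
So wovobuz → wovobez.

wovobez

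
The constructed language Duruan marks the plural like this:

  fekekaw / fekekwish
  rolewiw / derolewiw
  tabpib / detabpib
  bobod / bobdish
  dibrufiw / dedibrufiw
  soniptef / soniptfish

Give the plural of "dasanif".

dedasanif

rolewiw and fekekaw both end in -w yet inflect differently (derolewiw, fekekwish), so the final letter is not what conditions the rule; the last vowel is.
"dasanif" has last vowel 'i'. The stems whose last vowel is 'i' (tabpib → detabpib, rolewiw → derolewiw, dibrufiw → dedibrufiw) add the prefix de-.
The other pattern: stems whose last vowel is 'a', 'e' or 'o' delete the last vowel and add -ish.
So dasanif → dedasanif.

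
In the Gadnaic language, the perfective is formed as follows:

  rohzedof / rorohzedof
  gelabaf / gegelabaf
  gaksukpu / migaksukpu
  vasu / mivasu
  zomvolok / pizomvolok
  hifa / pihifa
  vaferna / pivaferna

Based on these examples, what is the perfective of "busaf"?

bubusaf

rohzedof and zomvolok both have last vowel 'o' yet inflect differently (rorohzedof, pizomvolok), so the last vowel is not what conditions the rule; the final letter is.
"busaf" ends in -f. The stems ending in -f (rohzedof → rorohzedof, gelabaf → gegelabaf) repeat the first consonant+vowel as a prefix.
The other patterns: stems ending in -u add the prefix mi-; stems ending in -a or -k add the prefix pi-.
So busaf → bubusaf.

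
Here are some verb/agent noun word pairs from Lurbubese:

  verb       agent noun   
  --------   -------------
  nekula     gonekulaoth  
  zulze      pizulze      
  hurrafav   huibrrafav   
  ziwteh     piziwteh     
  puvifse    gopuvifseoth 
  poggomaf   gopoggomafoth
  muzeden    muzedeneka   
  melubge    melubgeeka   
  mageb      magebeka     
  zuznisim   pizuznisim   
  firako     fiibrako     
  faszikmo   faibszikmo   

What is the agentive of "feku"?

melubge and zulze both end in -e yet inflect differently (melubgeeka, pizulze), so the final letter is not what conditions the rule; the first letter is.
"feku" begins with f-. The stems beginning with f- (faszikmo → faibszikmo, firako → fiibrako) insert -ib- after the first vowel.
The other patterns: stems beginning with m- add -eka; stems beginning with z- add the prefix pi-; stems beginning with n- or p- add go- … -oth around the stem.
So feku → feibku.

feibku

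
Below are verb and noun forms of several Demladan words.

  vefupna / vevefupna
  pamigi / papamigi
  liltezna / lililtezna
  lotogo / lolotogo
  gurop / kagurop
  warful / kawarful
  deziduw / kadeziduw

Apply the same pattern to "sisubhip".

kasisubhip

"sisubhip" ends in a consonant. The stems ending in a consonant (gurop → kagurop, warful → kawarful, deziduw → kadeziduw) add the prefix ka-.
So sisubhip → kasisubhip.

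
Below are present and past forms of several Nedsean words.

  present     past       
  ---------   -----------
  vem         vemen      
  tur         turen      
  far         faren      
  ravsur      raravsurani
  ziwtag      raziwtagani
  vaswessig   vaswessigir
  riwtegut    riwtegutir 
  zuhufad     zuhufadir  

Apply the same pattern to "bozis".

rabozisani

tur and ravsur both end in -r yet inflect differently (turen, raravsurani), so the final letter is not what conditions the rule; the number of vowels is.
"bozis" has 2 vowels. The stems with 2 vowels (ravsur → raravsurani, ziwtag → raziwtagani) add ra- … -ani around the stem.
The other patterns: stems with 1 vowel add -en; stems with 3 vowels add -ir.
So bozis → rabozisani.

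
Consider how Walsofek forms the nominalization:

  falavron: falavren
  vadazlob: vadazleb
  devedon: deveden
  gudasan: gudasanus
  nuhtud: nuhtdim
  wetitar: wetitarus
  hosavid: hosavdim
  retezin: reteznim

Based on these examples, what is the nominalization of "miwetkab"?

miwetkabus

"miwetkab" has last vowel 'a'. The stems whose last vowel is 'a' (wetitar → wetitarus, gudasan → gudasanus) add -us.
So miwetkab → miwetkabus.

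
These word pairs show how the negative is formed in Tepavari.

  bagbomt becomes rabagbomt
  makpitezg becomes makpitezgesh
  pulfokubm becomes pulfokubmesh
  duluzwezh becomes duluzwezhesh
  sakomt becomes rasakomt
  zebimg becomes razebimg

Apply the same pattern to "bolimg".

rabolimg

zebimg and makpitezg both end in -g yet inflect differently (razebimg, makpitezgesh), so the final letter is not what conditions the rule; the second-to-last letter is.
"bolimg" has second-to-last letter 'm'. The stems whose second-to-last letter is 'm' (zebimg → razebimg, bagbomt → rabagbomt, sakomt → rasakomt) add the prefix ra-.
So bolimg → rabolimg.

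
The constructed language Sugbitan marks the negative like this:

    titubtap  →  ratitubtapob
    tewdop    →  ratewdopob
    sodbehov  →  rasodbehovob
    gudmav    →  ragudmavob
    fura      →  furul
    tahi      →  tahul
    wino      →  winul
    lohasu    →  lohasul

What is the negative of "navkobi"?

wino and tewdop both have last vowel 'o' yet inflect differently (winul, ratewdopob), so the last vowel is not what conditions the rule; whether the stem ends in a vowel or a consonant is.
"navkobi" ends in a vowel. The stems ending in a vowel (wino → winul, fura → furul, lohasu → lohasul) drop the final letter and add -ul.
So navkobi → navkobul.

navkobul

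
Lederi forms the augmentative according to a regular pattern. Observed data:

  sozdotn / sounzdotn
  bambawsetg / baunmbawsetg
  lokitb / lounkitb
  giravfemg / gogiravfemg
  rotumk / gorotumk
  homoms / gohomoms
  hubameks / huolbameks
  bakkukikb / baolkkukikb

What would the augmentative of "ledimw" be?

bambawsetg and giravfemg both end in -g yet inflect differently (baunmbawsetg, gogiravfemg), so the final letter is not what conditions the rule; the second-to-last letter is.
"ledimw" has second-to-last letter 'm'. The stems whose second-to-last letter is 'm' (giravfemg → gogiravfemg, rotumk → gorotumk, homoms → gohomoms) add the prefix go-.
So ledimw → goledimw.

goledimw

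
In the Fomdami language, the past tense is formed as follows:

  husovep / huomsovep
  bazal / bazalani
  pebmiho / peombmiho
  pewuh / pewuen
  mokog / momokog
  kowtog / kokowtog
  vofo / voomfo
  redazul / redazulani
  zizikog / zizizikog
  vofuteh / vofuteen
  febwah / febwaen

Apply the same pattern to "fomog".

fofomog

redazul and pewuh both have last vowel 'u' yet inflect differently (redazulani, pewuen), so the last vowel is not what conditions the rule; the final letter is.
"fomog" ends in -g. The stems ending in -g (mokog → momokog, kowtog → kokowtog, zizikog → zizizikog) repeat the first consonant+vowel as a prefix.
So fomog → fofomog.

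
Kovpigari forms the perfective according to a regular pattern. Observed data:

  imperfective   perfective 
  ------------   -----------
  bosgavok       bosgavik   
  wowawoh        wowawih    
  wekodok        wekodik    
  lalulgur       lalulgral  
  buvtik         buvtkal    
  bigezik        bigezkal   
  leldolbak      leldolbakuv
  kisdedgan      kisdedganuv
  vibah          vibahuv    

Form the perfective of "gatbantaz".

gatbantazuv

"gatbantaz" has last vowel 'a'. The stems whose last vowel is 'a' (leldolbak → leldolbakuv, kisdedgan → kisdedganuv, vibah → vibahuv) add -uv.
The other patterns: stems whose last vowel is 'o' change the last vowel to 'i'; stems whose last vowel is 'i' or 'u' delete the last vowel and add -al.
So gatbantaz → gatbantazuv.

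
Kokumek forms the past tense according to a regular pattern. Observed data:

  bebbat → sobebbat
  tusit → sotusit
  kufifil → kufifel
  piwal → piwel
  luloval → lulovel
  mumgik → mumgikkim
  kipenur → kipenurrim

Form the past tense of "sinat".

tusit and kufifil both have last vowel 'i' yet inflect differently (sotusit, kufifel), so the last vowel is not what conditions the rule; the final letter is.
"sinat" ends in -t. The stems ending in -t (bebbat → sobebbat, tusit → sotusit) add the prefix so-.
The other patterns: stems ending in -l change the last vowel to 'e'; stems ending in -k or -r double the final consonant and add -im.
So sinat → sosinat.

sosinat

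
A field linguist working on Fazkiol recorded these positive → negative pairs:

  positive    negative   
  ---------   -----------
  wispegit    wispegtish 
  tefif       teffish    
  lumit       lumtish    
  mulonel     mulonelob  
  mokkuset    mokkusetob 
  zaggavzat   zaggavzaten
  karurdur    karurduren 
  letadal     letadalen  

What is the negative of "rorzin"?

"rorzin" has last vowel 'i'. The stems whose last vowel is 'i' (wispegit → wispegtish, tefif → teffish, lumit → lumtish) delete the last vowel and add -ish.
So rorzin → rorznish.

rorznish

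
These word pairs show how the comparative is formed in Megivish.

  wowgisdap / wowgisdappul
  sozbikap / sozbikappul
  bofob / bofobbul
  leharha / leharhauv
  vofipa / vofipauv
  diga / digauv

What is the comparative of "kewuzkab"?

wowgisdap and leharha both have last vowel 'a' yet inflect differently (wowgisdappul, leharhauv), so the last vowel is not what conditions the rule; whether the stem ends in a vowel or a consonant is.
"kewuzkab" ends in a consonant. The stems ending in a consonant (wowgisdap → wowgisdappul, sozbikap → sozbikappul, bofob → bofobbul) double the final consonant and add -ul.
So kewuzkab → kewuzkabbul.

kewuzkabbul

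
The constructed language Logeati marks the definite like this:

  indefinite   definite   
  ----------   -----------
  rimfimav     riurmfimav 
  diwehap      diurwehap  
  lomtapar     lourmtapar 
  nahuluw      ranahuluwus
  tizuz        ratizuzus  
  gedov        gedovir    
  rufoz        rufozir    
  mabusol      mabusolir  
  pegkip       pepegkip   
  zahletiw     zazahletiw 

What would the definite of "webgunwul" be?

rawebgunwulus

rimfimav and gedov both end in -v yet inflect differently (riurmfimav, gedovir), so the final letter is not what conditions the rule; the last vowel is.
"webgunwul" has last vowel 'u'. The stems whose last vowel is 'u' (nahuluw → ranahuluwus, tizuz → ratizuzus) add ra- … -us around the stem.
So webgunwul → rawebgunwulus.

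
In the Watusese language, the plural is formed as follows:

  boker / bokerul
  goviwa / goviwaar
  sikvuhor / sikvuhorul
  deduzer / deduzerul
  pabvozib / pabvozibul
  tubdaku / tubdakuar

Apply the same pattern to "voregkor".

"voregkor" ends in a consonant. The stems ending in a consonant (sikvuhor → sikvuhorul, pabvozib → pabvozibul, deduzer → deduzerul) add -ul.
The other pattern: stems ending in a vowel add -ar.
So voregkor → voregkorul.

voregkorul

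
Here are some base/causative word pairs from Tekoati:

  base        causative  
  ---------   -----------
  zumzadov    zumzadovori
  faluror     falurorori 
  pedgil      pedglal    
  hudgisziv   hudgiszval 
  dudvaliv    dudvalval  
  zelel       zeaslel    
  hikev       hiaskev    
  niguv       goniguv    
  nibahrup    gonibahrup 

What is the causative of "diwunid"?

diwundal

"diwunid" has last vowel 'i'. The stems whose last vowel is 'i' (pedgil → pedglal, hudgisziv → hudgiszval, dudvaliv → dudvalval) delete the last vowel and add -al.
The other patterns: stems whose last vowel is 'o' add -ori; stems whose last vowel is 'e' insert -as- after the first vowel; stems whose last vowel is 'u' add the prefix go-.
So diwunid → diwundal.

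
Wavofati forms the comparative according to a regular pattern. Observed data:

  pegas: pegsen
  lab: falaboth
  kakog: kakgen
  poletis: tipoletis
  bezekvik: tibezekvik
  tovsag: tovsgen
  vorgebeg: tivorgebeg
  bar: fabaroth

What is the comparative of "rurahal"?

"rurahal" has 3 vowels. The stems with 3 vowels (bezekvik → tibezekvik, vorgebeg → tivorgebeg, poletis → tipoletis) add the prefix ti-.
The other patterns: stems with 1 vowel add fa- … -oth around the stem; stems with 2 vowels delete the last vowel and add -en.
So rurahal → tirurahal.

tirurahal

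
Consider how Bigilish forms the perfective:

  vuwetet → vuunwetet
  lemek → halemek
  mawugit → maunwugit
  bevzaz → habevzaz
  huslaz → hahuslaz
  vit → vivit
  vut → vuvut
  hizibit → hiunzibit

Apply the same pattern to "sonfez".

hasonfez

vit and mawugit both end in -t yet inflect differently (vivit, maunwugit), so the final letter is not what conditions the rule; the number of vowels is.
"sonfez" has 2 vowels. The stems with 2 vowels (huslaz → hahuslaz, lemek → halemek, bevzaz → habevzaz) add the prefix ha-.
The other patterns: stems with 1 vowel repeat the first consonant+vowel as a prefix; stems with 3 vowels insert -un- after the first vowel.
So sonfez → hasonfez.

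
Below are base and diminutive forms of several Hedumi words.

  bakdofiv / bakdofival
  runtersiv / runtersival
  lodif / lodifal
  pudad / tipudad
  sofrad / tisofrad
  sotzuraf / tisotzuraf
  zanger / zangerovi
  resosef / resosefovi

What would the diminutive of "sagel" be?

"sagel" has last vowel 'e'. The stems whose last vowel is 'e' (zanger → zangerovi, resosef → resosefovi) add -ovi.
The other patterns: stems whose last vowel is 'i' add -al; stems whose last vowel is 'a' add the prefix ti-.
So sagel → sagelovi.

sagelovi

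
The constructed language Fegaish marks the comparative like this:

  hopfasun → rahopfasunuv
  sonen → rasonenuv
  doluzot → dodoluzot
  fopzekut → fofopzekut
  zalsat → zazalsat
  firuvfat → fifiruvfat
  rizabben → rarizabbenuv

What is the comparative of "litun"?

ralitunuv

fopzekut and hopfasun both have last vowel 'u' yet inflect differently (fofopzekut, rahopfasunuv), so the last vowel is not what conditions the rule; the final letter is.
"litun" ends in -n. The stems ending in -n (rizabben → rarizabbenuv, sonen → rasonenuv, hopfasun → rahopfasunuv) add ra- … -uv around the stem.
The other pattern: stems ending in -t repeat the first consonant+vowel as a prefix.
So litun → ralitunuv.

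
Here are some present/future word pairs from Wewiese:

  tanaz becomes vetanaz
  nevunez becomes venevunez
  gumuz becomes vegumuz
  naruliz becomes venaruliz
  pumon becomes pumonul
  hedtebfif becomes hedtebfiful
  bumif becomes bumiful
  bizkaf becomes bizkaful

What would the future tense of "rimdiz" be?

naruliz and hedtebfif both have last vowel 'i' yet inflect differently (venaruliz, hedtebfiful), so the last vowel is not what conditions the rule; the final letter is.
"rimdiz" ends in -z. The stems ending in -z (tanaz → vetanaz, nevunez → venevunez, gumuz → vegumuz) add the prefix ve-.
So rimdiz → verimdiz.

verimdiz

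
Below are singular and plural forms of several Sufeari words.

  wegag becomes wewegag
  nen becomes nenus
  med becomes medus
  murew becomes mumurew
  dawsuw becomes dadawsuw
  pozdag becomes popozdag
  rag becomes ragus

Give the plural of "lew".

rag and pozdag both end in -g yet inflect differently (ragus, popozdag), so the final letter is not what conditions the rule; the number of vowels is.
"lew" has 1 vowel. The stems with 1 vowel (nen → nenus, med → medus, rag → ragus) add -us.
The other pattern: stems with 2 vowels repeat the first consonant+vowel as a prefix.
So lew → lewus.

lewus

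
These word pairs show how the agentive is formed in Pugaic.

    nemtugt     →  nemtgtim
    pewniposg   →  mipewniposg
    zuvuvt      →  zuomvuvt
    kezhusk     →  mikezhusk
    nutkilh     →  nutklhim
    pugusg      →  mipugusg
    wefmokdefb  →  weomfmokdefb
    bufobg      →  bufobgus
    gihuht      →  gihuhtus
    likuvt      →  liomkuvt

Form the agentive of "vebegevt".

gihuht and nemtugt both end in -t yet inflect differently (gihuhtus, nemtgtim), so the final letter is not what conditions the rule; the second-to-last letter is.
"vebegevt" has second-to-last letter 'v'. The stems whose second-to-last letter is 'v' (likuvt → liomkuvt, zuvuvt → zuomvuvt) insert -om- after the first vowel.
The other patterns: stems whose second-to-last letter is 'b' or 'h' add -us; stems whose second-to-last letter is 'g' or 'l' delete the last vowel and add -im; stems whose second-to-last letter is 's' add the prefix mi-.
So vebegevt → veombegevt.

veombegevt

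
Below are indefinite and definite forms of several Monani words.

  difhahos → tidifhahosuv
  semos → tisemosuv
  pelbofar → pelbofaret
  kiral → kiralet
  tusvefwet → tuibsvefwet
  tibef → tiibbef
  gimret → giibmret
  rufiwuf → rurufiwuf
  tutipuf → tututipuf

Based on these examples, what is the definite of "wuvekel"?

wuibvekel

tibef and rufiwuf both end in -f yet inflect differently (tiibbef, rurufiwuf), so the final letter is not what conditions the rule; the last vowel is.
"wuvekel" has last vowel 'e'. The stems whose last vowel is 'e' (tusvefwet → tuibsvefwet, tibef → tiibbef, gimret → giibmret) insert -ib- after the first vowel.
So wuvekel → wuibvekel.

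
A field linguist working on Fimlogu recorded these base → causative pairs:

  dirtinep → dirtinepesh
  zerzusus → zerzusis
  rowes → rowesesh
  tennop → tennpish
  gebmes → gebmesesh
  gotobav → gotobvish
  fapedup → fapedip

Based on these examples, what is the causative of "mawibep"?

dirtinep and fapedup both end in -p yet inflect differently (dirtinepesh, fapedip), so the final letter is not what conditions the rule; the last vowel is.
"mawibep" has last vowel 'e'. The stems whose last vowel is 'e' (dirtinep → dirtinepesh, rowes → rowesesh, gebmes → gebmesesh) add -esh.
The other patterns: stems whose last vowel is 'u' change the last vowel to 'i'; stems whose last vowel is 'a' or 'o' delete the last vowel and add -ish.
So mawibep → mawibepesh.

mawibepesh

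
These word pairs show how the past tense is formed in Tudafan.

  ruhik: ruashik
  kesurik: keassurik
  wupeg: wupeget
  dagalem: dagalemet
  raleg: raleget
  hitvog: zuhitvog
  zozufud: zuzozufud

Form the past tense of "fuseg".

raleg and hitvog both end in -g yet inflect differently (raleget, zuhitvog), so the final letter is not what conditions the rule; the last vowel is.
"fuseg" has last vowel 'e'. The stems whose last vowel is 'e' (dagalem → dagalemet, raleg → raleget, wupeg → wupeget) add -et.
So fuseg → fuseget.

fuseget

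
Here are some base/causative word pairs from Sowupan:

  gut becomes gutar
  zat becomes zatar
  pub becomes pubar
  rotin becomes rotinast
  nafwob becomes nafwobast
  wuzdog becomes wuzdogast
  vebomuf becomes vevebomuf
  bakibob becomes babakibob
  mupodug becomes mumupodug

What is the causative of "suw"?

pub and nafwob both end in -b yet inflect differently (pubar, nafwobast), so the final letter is not what conditions the rule; the number of vowels is.
"suw" has 1 vowel. The stems with 1 vowel (gut → gutar, zat → zatar, pub → pubar) add -ar.
The other patterns: stems with 2 vowels add -ast; stems with 3 vowels repeat the first consonant+vowel as a prefix.
So suw → suwar.

suwar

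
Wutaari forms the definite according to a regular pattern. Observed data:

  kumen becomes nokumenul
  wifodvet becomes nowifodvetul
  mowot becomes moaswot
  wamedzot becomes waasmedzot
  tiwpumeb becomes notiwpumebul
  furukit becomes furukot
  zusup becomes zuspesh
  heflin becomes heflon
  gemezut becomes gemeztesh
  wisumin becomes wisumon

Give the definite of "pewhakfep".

wifodvet and wamedzot both end in -t yet inflect differently (nowifodvetul, waasmedzot), so the final letter is not what conditions the rule; the last vowel is.
"pewhakfep" has last vowel 'e'. The stems whose last vowel is 'e' (kumen → nokumenul, wifodvet → nowifodvetul, tiwpumeb → notiwpumebul) add no- … -ul around the stem.
So pewhakfep → nopewhakfepul.

nopewhakfepul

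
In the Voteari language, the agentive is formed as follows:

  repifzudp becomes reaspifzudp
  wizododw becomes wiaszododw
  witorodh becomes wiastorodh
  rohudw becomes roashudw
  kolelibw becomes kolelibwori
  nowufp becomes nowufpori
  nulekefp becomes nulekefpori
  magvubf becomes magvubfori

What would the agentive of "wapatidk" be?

wizododw and kolelibw both end in -w yet inflect differently (wiaszododw, kolelibwori), so the final letter is not what conditions the rule; the second-to-last letter is.
"wapatidk" has second-to-last letter 'd'. The stems whose second-to-last letter is 'd' (repifzudp → reaspifzudp, wizododw → wiaszododw, witorodh → wiastorodh) insert -as- after the first vowel.
The other pattern: stems whose second-to-last letter is 'b' or 'f' add -ori.
So wapatidk → waaspatidk.

waaspatidk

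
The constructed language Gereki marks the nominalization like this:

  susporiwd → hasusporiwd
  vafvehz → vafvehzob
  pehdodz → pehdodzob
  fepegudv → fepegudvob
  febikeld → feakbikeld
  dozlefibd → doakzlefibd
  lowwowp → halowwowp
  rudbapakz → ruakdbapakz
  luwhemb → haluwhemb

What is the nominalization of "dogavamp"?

hadogavamp

susporiwd and dozlefibd both end in -d yet inflect differently (hasusporiwd, doakzlefibd), so the final letter is not what conditions the rule; the second-to-last letter is.
"dogavamp" has second-to-last letter 'm'. The one such stem in the data (luwhemb → haluwhemb) adds the prefix ha-, so the same rule applies.
The other patterns: stems whose second-to-last letter is 'd' or 'h' add -ob; stems whose second-to-last letter is 'b', 'k' or 'l' insert -ak- after the first vowel.
So dogavamp → hadogavamp.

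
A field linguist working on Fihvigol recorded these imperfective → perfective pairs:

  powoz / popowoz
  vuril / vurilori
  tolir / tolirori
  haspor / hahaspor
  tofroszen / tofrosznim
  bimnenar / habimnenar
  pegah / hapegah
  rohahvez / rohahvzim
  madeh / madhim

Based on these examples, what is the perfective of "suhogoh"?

madeh and pegah both end in -h yet inflect differently (madhim, hapegah), so the final letter is not what conditions the rule; the last vowel is.
"suhogoh" has last vowel 'o'. The stems whose last vowel is 'o' (haspor → hahaspor, powoz → popowoz) repeat the first consonant+vowel as a prefix.
The other patterns: stems whose last vowel is 'e' delete the last vowel and add -im; stems whose last vowel is 'a' add the prefix ha-; stems whose last vowel is 'i' add -ori.
So suhogoh → susuhogoh.

susuhogoh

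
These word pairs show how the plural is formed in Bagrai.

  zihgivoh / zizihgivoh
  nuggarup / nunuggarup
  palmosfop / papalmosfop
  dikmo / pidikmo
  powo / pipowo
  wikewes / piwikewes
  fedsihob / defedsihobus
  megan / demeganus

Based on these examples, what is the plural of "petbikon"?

depetbikonus

zihgivoh and dikmo both have last vowel 'o' yet inflect differently (zizihgivoh, pidikmo), so the last vowel is not what conditions the rule; the final letter is.
"petbikon" ends in -n. The one such stem in the data (megan → demeganus) adds de- … -us around the stem, so the same rule applies.
So petbikon → depetbikonus.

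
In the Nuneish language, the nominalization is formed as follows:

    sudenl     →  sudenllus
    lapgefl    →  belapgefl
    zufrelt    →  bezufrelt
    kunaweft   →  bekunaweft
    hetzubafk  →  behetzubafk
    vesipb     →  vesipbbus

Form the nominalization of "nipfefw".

benipfefw

lapgefl and sudenl both end in -l yet inflect differently (belapgefl, sudenllus), so the final letter is not what conditions the rule; the second-to-last letter is.
"nipfefw" has second-to-last letter 'f'. The stems whose second-to-last letter is 'f' (lapgefl → belapgefl, kunaweft → bekunaweft, hetzubafk → behetzubafk) add the prefix be-.
The other pattern: stems whose second-to-last letter is 'n' or 'p' double the final consonant and add -us.
So nipfefw → benipfefw.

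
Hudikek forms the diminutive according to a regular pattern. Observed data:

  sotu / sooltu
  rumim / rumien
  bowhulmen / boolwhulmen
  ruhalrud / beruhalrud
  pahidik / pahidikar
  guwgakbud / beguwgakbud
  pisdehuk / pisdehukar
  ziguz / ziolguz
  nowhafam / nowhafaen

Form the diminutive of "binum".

"binum" ends in -m. The stems ending in -m (rumim → rumien, nowhafam → nowhafaen) drop the final letter and add -en.
So binum → binuen.

binuen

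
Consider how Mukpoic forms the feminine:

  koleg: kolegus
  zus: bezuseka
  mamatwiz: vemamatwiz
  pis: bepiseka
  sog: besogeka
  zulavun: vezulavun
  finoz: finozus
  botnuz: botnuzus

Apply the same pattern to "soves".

sog and koleg both end in -g yet inflect differently (besogeka, kolegus), so the final letter is not what conditions the rule; the number of vowels is.
"soves" has 2 vowels. The stems with 2 vowels (finoz → finozus, koleg → kolegus, botnuz → botnuzus) add -us.
So soves → sovesus.

sovesus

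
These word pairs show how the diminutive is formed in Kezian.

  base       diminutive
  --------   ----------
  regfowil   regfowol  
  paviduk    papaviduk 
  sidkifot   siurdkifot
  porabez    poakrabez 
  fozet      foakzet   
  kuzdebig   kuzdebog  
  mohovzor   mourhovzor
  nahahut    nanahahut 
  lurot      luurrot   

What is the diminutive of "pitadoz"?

lurot and fozet both end in -t yet inflect differently (luurrot, foakzet), so the final letter is not what conditions the rule; the last vowel is.
"pitadoz" has last vowel 'o'. The stems whose last vowel is 'o' (mohovzor → mourhovzor, lurot → luurrot, sidkifot → siurdkifot) insert -ur- after the first vowel.
So pitadoz → piurtadoz.

piurtadoz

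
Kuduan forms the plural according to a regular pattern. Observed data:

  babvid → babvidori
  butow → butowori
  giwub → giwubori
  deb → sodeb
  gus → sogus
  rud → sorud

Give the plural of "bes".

giwub and deb both end in -b yet inflect differently (giwubori, sodeb), so the final letter is not what conditions the rule; the number of vowels is.
"bes" has 1 vowel. The stems with 1 vowel (deb → sodeb, gus → sogus, rud → sorud) add the prefix so-.
The other pattern: stems with 2 vowels add -ori.
So bes → sobes.

sobes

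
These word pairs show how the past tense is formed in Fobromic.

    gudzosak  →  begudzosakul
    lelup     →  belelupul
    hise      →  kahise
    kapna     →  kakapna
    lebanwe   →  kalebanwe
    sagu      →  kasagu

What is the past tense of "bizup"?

gudzosak and kapna both have last vowel 'a' yet inflect differently (begudzosakul, kakapna), so the last vowel is not what conditions the rule; whether the stem ends in a vowel or a consonant is.
"bizup" ends in a consonant. The stems ending in a consonant (lelup → belelupul, gudzosak → begudzosakul) add be- … -ul around the stem.
The other pattern: stems ending in a vowel add the prefix ka-.
So bizup → bebizupul.

bebizupul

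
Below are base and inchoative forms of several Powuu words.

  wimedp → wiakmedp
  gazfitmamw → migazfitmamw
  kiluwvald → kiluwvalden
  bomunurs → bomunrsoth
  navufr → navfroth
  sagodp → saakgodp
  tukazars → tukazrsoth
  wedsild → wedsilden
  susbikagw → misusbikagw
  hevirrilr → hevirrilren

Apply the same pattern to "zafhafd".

zafhfdoth

hevirrilr and navufr both end in -r yet inflect differently (hevirrilren, navfroth), so the final letter is not what conditions the rule; the second-to-last letter is.
"zafhafd" has second-to-last letter 'f'. The one such stem in the data (navufr → navfroth) deletes the last vowel and adds -oth (as do bomunurs, tukazars), so the same rule applies.
The other patterns: stems whose second-to-last letter is 'l' add -en; stems whose second-to-last letter is 'd' insert -ak- after the first vowel; stems whose second-to-last letter is 'g' or 'm' add the prefix mi-.
So zafhafd → zafhfdoth.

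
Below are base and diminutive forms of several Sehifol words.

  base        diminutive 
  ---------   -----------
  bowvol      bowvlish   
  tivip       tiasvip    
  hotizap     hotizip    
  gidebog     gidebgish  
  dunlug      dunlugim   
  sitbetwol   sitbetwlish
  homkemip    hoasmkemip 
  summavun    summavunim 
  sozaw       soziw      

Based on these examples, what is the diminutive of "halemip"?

"halemip" has last vowel 'i'. The stems whose last vowel is 'i' (tivip → tiasvip, homkemip → hoasmkemip) insert -as- after the first vowel.
The other patterns: stems whose last vowel is 'a' change the last vowel to 'i'; stems whose last vowel is 'o' delete the last vowel and add -ish; stems whose last vowel is 'u' add -im.
So halemip → haaslemip.

haaslemip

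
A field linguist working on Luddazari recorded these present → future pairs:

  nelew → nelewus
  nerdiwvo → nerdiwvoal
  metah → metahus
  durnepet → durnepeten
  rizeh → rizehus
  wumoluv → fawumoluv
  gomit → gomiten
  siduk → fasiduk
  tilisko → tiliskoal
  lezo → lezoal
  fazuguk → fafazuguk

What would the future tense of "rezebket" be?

rezebketen

"rezebket" ends in -t. The stems ending in -t (gomit → gomiten, durnepet → durnepeten) add -en.
The other patterns: stems ending in -o add -al; stems ending in -h or -w add -us; stems ending in -k or -v add the prefix fa-.
So rezebket → rezebketen.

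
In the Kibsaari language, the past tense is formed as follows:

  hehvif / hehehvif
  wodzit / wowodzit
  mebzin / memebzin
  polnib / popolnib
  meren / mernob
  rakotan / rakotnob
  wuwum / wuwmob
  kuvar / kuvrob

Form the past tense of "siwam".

"siwam" has last vowel 'a'. The stems whose last vowel is 'a' (kuvar → kuvrob, rakotan → rakotnob) delete the last vowel and add -ob.
So siwam → siwmob.

siwmob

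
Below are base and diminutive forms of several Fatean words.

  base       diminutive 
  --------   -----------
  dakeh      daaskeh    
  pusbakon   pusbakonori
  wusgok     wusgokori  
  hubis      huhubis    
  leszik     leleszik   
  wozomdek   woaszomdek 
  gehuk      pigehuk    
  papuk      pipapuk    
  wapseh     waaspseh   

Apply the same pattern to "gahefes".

"gahefes" has last vowel 'e'. The stems whose last vowel is 'e' (wapseh → waaspseh, dakeh → daaskeh, wozomdek → woaszomdek) insert -as- after the first vowel.
So gahefes → gaashefes.

gaashefes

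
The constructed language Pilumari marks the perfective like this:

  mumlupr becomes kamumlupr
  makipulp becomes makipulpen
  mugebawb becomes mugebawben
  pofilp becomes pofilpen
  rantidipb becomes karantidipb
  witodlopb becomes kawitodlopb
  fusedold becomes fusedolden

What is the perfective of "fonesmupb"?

kafonesmupb

witodlopb and mugebawb both end in -b yet inflect differently (kawitodlopb, mugebawben), so the final letter is not what conditions the rule; the second-to-last letter is.
"fonesmupb" has second-to-last letter 'p'. The stems whose second-to-last letter is 'p' (witodlopb → kawitodlopb, mumlupr → kamumlupr, rantidipb → karantidipb) add the prefix ka-.
The other pattern: stems whose second-to-last letter is 'l' or 'w' add -en.
So fonesmupb → kafonesmupb.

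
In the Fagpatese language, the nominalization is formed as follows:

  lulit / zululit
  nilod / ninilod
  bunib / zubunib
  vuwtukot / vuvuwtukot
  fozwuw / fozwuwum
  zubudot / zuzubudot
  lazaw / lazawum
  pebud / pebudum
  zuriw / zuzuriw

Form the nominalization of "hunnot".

huhunnot

"hunnot" has last vowel 'o'. The stems whose last vowel is 'o' (vuwtukot → vuvuwtukot, zubudot → zuzubudot, nilod → ninilod) repeat the first consonant+vowel as a prefix.
The other patterns: stems whose last vowel is 'a' or 'u' add -um; stems whose last vowel is 'i' add the prefix zu-.
So hunnot → huhunnot.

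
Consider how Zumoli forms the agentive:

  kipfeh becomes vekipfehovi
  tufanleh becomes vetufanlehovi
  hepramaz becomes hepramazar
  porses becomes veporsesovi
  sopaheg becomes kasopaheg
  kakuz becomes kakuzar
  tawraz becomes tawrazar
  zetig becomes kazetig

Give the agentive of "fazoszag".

"fazoszag" ends in -g. The stems ending in -g (zetig → kazetig, sopaheg → kasopaheg) add the prefix ka-.
The other patterns: stems ending in -z add -ar; stems ending in -h or -s add ve- … -ovi around the stem.
So fazoszag → kafazoszag.

kafazoszag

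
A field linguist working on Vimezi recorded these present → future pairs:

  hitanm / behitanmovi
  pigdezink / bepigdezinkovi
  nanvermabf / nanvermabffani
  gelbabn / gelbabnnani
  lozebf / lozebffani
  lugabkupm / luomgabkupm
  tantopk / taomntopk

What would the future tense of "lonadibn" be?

lonadibnnani

hitanm and lugabkupm both end in -m yet inflect differently (behitanmovi, luomgabkupm), so the final letter is not what conditions the rule; the second-to-last letter is.
"lonadibn" has second-to-last letter 'b'. The stems whose second-to-last letter is 'b' (nanvermabf → nanvermabffani, gelbabn → gelbabnnani, lozebf → lozebffani) double the final consonant and add -ani.
The other patterns: stems whose second-to-last letter is 'n' add be- … -ovi around the stem; stems whose second-to-last letter is 'p' insert -om- after the first vowel.
So lonadibn → lonadibnnani.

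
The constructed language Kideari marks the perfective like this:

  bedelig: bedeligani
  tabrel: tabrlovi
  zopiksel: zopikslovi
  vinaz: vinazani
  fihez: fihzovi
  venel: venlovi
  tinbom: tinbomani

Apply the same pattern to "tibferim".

fihez and vinaz both end in -z yet inflect differently (fihzovi, vinazani), so the final letter is not what conditions the rule; the last vowel is.
"tibferim" has last vowel 'i'. The one such stem in the data (bedelig → bedeligani) adds -ani, so the same rule applies.
So tibferim → tibferimani.

tibferimani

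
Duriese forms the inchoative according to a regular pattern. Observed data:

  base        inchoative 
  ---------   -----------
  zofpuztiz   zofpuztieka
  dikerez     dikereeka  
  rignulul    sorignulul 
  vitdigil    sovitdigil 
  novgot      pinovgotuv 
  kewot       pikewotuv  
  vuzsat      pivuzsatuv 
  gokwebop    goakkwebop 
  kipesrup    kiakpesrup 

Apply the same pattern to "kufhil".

zofpuztiz and vitdigil both have last vowel 'i' yet inflect differently (zofpuztieka, sovitdigil), so the last vowel is not what conditions the rule; the final letter is.
"kufhil" ends in -l. The stems ending in -l (rignulul → sorignulul, vitdigil → sovitdigil) add the prefix so-.
So kufhil → sokufhil.

sokufhil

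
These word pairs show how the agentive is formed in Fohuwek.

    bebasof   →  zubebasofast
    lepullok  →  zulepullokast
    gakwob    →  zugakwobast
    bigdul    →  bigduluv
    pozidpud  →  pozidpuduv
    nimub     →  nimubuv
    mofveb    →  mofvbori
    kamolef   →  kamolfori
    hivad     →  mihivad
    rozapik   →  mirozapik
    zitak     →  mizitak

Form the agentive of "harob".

gakwob and nimub both end in -b yet inflect differently (zugakwobast, nimubuv), so the final letter is not what conditions the rule; the last vowel is.
"harob" has last vowel 'o'. The stems whose last vowel is 'o' (bebasof → zubebasofast, lepullok → zulepullokast, gakwob → zugakwobast) add zu- … -ast around the stem.
So harob → zuharobast.

zuharobast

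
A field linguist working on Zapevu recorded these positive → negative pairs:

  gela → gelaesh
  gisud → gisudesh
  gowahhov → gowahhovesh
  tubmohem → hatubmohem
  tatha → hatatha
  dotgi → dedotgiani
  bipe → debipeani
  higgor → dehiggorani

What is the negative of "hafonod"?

dehafonodani

"hafonod" begins with h-. The one such stem in the data (higgor → dehiggorani) adds de- … -ani around the stem, so the same rule applies.
The other patterns: stems beginning with g- add -esh; stems beginning with t- add the prefix ha-.
So hafonod → dehafonodani.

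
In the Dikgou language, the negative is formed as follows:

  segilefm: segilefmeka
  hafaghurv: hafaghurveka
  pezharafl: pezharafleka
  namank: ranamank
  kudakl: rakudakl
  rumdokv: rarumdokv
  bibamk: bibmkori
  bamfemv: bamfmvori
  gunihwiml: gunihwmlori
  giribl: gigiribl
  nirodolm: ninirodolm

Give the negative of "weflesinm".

raweflesinm

pezharafl and kudakl both end in -l yet inflect differently (pezharafleka, rakudakl), so the final letter is not what conditions the rule; the second-to-last letter is.
"weflesinm" has second-to-last letter 'n'. The one such stem in the data (namank → ranamank) adds the prefix ra-, so the same rule applies.
The other patterns: stems whose second-to-last letter is 'f' or 'r' add -eka; stems whose second-to-last letter is 'm' delete the last vowel and add -ori; stems whose second-to-last letter is 'b' or 'l' repeat the first consonant+vowel as a prefix.
So weflesinm → raweflesinm.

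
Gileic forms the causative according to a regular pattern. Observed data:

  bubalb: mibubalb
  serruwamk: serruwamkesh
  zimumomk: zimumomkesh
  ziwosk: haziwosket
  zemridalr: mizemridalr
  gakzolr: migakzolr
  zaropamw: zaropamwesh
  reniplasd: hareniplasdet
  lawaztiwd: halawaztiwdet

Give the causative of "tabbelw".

"tabbelw" has second-to-last letter 'l'. The stems whose second-to-last letter is 'l' (zemridalr → mizemridalr, gakzolr → migakzolr, bubalb → mibubalb) add the prefix mi-.
The other patterns: stems whose second-to-last letter is 'm' add -esh; stems whose second-to-last letter is 's' or 'w' add ha- … -et around the stem.
So tabbelw → mitabbelw.

mitabbelw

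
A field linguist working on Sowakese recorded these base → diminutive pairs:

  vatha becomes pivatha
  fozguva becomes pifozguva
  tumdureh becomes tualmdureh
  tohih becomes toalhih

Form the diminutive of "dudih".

dualdih

"dudih" ends in -h. The stems ending in -h (tumdureh → tualmdureh, tohih → toalhih) insert -al- after the first vowel.
So dudih → dualdih.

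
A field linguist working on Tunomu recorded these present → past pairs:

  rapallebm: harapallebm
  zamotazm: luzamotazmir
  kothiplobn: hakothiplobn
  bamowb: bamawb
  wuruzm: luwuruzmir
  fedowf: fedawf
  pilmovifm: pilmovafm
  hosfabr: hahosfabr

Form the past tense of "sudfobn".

hasudfobn

wuruzm and rapallebm both end in -m yet inflect differently (luwuruzmir, harapallebm), so the final letter is not what conditions the rule; the second-to-last letter is.
"sudfobn" has second-to-last letter 'b'. The stems whose second-to-last letter is 'b' (hosfabr → hahosfabr, rapallebm → harapallebm, kothiplobn → hakothiplobn) add the prefix ha-.
The other patterns: stems whose second-to-last letter is 'z' add lu- … -ir around the stem; stems whose second-to-last letter is 'f' or 'w' change the last vowel to 'a'.
So sudfobn → hasudfobn.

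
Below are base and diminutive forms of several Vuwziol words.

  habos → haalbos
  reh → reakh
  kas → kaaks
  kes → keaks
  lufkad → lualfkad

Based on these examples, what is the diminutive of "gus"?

kes and habos both end in -s yet inflect differently (keaks, haalbos), so the final letter is not what conditions the rule; the number of vowels is.
"gus" has 1 vowel. The stems with 1 vowel (reh → reakh, kes → keaks, kas → kaaks) insert -ak- after the first vowel.
The other pattern: stems with 2 vowels insert -al- after the first vowel.
So gus → guaks.

guaks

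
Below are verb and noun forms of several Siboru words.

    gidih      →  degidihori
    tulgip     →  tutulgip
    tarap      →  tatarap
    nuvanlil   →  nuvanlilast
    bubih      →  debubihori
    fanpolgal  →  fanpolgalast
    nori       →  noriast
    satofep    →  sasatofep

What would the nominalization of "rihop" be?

ririhop

tulgip and gidih both have last vowel 'i' yet inflect differently (tutulgip, degidihori), so the last vowel is not what conditions the rule; the final letter is.
"rihop" ends in -p. The stems ending in -p (tulgip → tutulgip, tarap → tatarap, satofep → sasatofep) repeat the first consonant+vowel as a prefix.
So rihop → ririhop.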